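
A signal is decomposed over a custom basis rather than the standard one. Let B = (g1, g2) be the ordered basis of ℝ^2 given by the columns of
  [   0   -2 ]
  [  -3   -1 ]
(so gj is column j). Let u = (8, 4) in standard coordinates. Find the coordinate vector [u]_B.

(0, -4)

[u]_B is the unique c with M c = u, where M has columns g1, g2.
System: 0c_1 - 2c_2 = 8, -3c_1 - c_2 = 4; solving gives c_1 = 0, c_2 = -4.
Check: 0·g1 - 4g2 = (8, 4).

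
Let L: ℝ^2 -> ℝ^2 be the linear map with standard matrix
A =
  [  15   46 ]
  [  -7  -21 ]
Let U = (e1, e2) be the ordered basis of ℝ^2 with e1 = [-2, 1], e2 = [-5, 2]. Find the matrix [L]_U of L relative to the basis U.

[[-3, -1], [-2, -3]]

With P the matrix whose columns are e1, e2, [L]_U = P^(-1) A P.
Column by column: L(e1) = A e1 = [16, -7]; its U-coordinates [-3, -2] give column 1.
Continuing for each basis vector yields [L]_U = [[-3, -1], [-2, -3]].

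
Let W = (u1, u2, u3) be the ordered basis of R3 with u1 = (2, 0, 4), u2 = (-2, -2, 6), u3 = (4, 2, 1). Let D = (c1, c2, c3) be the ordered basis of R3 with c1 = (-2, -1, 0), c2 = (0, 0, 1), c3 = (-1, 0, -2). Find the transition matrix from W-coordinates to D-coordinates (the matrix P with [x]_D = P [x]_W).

[[0, 2, -2], [0, 2, 1], [-2, -2, 0]]

Take x = uj: its W-coordinates are the j-th standard unit vector, so P e_j — column j of P — equals [uj]_D.
u1 = 0·c1 + 0·c2 - 2c3, giving column 1 = (0, 0, -2); repeating for each j gives P = [[0, 2, -2], [0, 2, 1], [-2, -2, 0]].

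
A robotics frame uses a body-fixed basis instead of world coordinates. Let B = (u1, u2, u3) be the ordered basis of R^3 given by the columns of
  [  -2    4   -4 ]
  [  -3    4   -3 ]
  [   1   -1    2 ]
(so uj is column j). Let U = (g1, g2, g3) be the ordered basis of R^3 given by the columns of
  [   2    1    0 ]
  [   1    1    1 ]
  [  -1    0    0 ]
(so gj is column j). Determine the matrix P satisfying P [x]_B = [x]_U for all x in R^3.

Let M have columns uj and N have columns gj. Then for every x, N [x]_U = x = M [x]_B, so P = N^(-1) M.
Since det N = -1, N^(-1) has integer entries; multiplying gives P = [[-1, 1, -2], [0, 2, 0], [-2, 1, -1]].

[[-1, 1, -2], [0, 2, 0], [-2, 1, -1]]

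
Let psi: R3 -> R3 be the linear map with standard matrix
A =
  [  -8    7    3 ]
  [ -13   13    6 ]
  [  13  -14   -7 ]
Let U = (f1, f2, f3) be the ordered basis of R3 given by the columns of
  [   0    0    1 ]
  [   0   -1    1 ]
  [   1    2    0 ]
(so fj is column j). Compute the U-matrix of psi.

[[-1, 0, 1], [-3, 0, -1], [3, -1, -1]]

With P the matrix whose columns are f1, ..., f3, [psi]_U = P^(-1) A P.
Column by column: psi(f1) = A f1 = (3, 6, -7); its U-coordinates (-1, -3, 3) give column 1.
Continuing for each basis vector yields [psi]_U = [[-1, 0, 1], [-3, 0, -1], [3, -1, -1]].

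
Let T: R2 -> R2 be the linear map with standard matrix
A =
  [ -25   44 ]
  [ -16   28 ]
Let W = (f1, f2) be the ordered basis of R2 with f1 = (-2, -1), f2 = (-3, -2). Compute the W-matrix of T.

With P the matrix whose columns are f1, f2, [T]_W = P^(-1) A P.
Column by column: T(f1) = A f1 = (6, 4); its W-coordinates (0, -2) give column 1.
Continuing for each basis vector yields [T]_W = [[0, 2], [-2, 3]].

[[0, 2], [-2, 3]]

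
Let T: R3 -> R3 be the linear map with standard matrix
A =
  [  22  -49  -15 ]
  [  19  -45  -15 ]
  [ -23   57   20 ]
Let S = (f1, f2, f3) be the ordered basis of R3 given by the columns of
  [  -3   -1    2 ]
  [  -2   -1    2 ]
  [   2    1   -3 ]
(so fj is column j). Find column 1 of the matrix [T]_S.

[1, -1, 2]

Column 1 of [T]_S is the S-coordinate vector of T(f1).
In standard coordinates T(f1) = A f1 = [2, 3, -5].
Converting to S: [2, 3, -5] = f1 - f2 + 2f3, so the coordinate vector is [1, -1, 2].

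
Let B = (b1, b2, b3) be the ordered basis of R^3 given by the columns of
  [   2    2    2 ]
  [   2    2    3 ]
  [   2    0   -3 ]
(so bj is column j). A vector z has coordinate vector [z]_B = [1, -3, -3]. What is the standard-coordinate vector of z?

[-10, -13, 11]

z = M [z]_B, where M has columns b1, ..., b3.
Carrying out the matrix-vector product, z = [-10, -13, 11].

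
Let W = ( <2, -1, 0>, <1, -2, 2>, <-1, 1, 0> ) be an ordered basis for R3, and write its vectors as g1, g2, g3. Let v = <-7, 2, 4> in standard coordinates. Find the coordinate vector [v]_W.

<-3, 2, 3>

Write v = c_1 g1 + ... + c_3 g3 and solve for the c_i.
Solving this 3x3 system gives c = (-3, 2, 3).
Check: -3g1 + 2g2 + 3g3 = <-7, 2, 4>.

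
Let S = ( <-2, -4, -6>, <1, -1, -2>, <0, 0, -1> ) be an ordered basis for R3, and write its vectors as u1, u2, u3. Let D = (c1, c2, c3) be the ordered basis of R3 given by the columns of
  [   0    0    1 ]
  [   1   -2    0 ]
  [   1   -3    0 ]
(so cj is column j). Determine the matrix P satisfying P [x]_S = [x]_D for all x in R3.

[[0, 1, 2], [2, 1, 1], [-2, 1, 0]]

Let M have columns uj and N have columns cj. Then for every x, N [x]_D = x = M [x]_S, so P = N^(-1) M.
Since det N = -1, N^(-1) has integer entries; multiplying gives P = [[0, 1, 2], [2, 1, 1], [-2, 1, 0]].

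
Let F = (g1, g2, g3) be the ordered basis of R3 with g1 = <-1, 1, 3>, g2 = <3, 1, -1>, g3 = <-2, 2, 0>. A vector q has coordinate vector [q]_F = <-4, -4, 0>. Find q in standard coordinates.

By definition q = -4g1 - 4g2 + 0·g3.
Summing componentwise gives <-8, -8, -8>.

<-8, -8, -8>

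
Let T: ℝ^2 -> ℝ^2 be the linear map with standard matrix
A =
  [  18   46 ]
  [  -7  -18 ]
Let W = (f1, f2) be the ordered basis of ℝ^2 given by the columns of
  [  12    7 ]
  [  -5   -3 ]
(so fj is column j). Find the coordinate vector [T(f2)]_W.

Column 2 of [T]_W is the W-coordinate vector of T(f2).
In standard coordinates T(f2) = A f2 = <-12, 5>.
Converting to W: <-12, 5> = -f1 + 0·f2, so the coordinate vector is <-1, 0>.

<-1, 0>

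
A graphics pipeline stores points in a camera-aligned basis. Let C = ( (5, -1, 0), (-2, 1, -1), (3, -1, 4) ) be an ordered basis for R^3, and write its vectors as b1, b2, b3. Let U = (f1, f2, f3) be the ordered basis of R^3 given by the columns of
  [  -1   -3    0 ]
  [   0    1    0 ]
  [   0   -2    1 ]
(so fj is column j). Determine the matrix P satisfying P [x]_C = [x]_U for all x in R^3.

Column j of P is [bj]_U, since P maps C-coordinates to U-coordinates.
Expressing b1 in U: b1 = -2f1 - f2 - 2f3, so column 1 of P is (-2, -1, -2).
Doing the same for each bj gives P = [[-2, -1, 0], [-1, 1, -1], [-2, 1, 2]].

[[-2, -1, 0], [-1, 1, -1], [-2, 1, 2]]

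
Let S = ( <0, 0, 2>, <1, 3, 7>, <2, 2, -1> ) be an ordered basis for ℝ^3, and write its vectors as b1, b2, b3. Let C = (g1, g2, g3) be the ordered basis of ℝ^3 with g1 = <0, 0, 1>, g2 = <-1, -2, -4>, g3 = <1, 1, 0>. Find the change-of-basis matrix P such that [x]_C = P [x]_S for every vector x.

Column j of P is [bj]_C, since P maps S-coordinates to C-coordinates.
Expressing b1 in C: b1 = 2g1 + 0·g2 + 0·g3, so column 1 of P is <2, 0, 0>.
Doing the same for each bj gives P = [[2, -1, -1], [0, -2, 0], [0, -1, 2]].

[[2, -1, -1], [0, -2, 0], [0, -1, 2]]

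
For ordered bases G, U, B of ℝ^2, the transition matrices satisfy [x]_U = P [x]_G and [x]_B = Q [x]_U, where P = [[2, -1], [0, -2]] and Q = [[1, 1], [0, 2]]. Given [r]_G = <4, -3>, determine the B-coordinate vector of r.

<17, 12>

First [r]_U = P [r]_G = <11, 6>.
Then [r]_B = Q [r]_U = <17, 12>.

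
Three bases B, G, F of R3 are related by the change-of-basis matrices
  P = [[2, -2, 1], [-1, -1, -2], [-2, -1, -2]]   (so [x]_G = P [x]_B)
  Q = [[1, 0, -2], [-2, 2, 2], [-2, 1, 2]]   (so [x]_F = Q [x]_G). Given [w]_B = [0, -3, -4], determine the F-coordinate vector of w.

[-20, 40, 29]

Apply P to get G-coordinates [2, 11, 11], then Q to get F-coordinates.
The result is [w]_F = [-20, 40, 29].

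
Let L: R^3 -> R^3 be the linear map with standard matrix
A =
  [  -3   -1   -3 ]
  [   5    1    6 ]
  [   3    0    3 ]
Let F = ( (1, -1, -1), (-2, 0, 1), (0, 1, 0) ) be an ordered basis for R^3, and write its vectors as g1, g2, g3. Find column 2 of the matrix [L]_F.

Compute L(g2) = A g2 = (3, -4, -3) in standard coordinates.
Then write this in F-coordinates: solve for y in y_1 g1 + ... + y_3 g3 = (3, -4, -3).
This gives y = (3, 0, -1), which is column 2 of [L]_F.

(3, 0, -1)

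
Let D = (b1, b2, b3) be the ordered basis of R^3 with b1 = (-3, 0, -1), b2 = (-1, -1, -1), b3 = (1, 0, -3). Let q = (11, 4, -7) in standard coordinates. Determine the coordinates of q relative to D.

(-1, -4, 4)

Write q = c_1 b1 + ... + c_3 b3 and solve for the c_i.
Gaussian elimination on [M | q] yields c = (-1, -4, 4).
Check: -b1 - 4b2 + 4b3 = (11, 4, -7).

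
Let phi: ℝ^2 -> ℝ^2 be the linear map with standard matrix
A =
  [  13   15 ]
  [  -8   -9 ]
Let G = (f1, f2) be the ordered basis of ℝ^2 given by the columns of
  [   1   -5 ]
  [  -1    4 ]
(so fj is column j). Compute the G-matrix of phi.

[[3, 0], [1, 1]]

The j-th column of [phi]_G is [phi(fj)]_G.
phi(f1) = A f1 = <-2, 1> = 3f1 + f2, so column 1 is <3, 1>.
Repeating for f2 and assembling the columns gives [[3, 0], [1, 1]].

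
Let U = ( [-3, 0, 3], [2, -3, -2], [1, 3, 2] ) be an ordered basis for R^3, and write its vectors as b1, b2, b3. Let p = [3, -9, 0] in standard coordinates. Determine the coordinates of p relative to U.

[p]_U is the unique c with M c = p, where M has columns b1, ..., b3.
Row-reducing the augmented matrix [M | p] gives c = (2, 4, 1).
Check: 2b1 + 4b2 + b3 = [3, -9, 0].

[2, 4, 1]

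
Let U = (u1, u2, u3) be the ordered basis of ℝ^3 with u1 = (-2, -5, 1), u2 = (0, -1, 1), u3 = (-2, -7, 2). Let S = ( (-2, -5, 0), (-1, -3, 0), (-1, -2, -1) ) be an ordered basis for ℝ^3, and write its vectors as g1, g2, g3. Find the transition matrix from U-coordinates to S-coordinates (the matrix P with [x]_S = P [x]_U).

[[2, 0, 1], [-1, 1, 2], [-1, -1, -2]]

Let M have columns uj and N have columns gj. Then for every x, N [x]_S = x = M [x]_U, so P = N^(-1) M.
Since det N = -1, N^(-1) has integer entries; multiplying gives P = [[2, 0, 1], [-1, 1, 2], [-1, -1, -2]].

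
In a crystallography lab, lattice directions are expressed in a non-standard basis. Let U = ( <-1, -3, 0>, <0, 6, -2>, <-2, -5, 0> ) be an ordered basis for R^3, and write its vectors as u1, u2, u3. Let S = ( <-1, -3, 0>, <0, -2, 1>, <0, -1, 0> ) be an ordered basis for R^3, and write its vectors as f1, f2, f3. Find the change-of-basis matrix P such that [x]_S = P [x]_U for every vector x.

Let M have columns uj and N have columns fj. Then for every x, N [x]_S = x = M [x]_U, so P = N^(-1) M.
Since det N = -1, N^(-1) has integer entries; multiplying gives P = [[1, 0, 2], [0, -2, 0], [0, -2, -1]].

[[1, 0, 2], [0, -2, 0], [0, -2, -1]]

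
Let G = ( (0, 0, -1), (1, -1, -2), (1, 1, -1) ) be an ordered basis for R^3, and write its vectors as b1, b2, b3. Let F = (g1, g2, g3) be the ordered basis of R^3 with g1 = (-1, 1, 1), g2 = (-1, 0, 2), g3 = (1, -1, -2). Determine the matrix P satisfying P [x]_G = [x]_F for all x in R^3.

[[1, 0, -1], [0, 0, -2], [1, 1, -2]]

Column j of P is [bj]_F, since P maps G-coordinates to F-coordinates.
Expressing b1 in F: b1 = g1 + 0·g2 + g3, so column 1 of P is (1, 0, 1).
Doing the same for each bj gives P = [[1, 0, -1], [0, 0, -2], [1, 1, -2]].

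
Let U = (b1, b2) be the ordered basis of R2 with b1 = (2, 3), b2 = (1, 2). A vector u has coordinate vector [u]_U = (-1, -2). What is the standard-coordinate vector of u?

By definition u = -b1 - 2b2.
Summing componentwise gives (-4, -7).

(-4, -7)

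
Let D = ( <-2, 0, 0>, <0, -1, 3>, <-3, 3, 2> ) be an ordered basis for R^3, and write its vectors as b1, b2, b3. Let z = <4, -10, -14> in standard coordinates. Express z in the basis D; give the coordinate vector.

<4, -2, -4>

[z]_D is the unique c with M c = z, where M has columns b1, ..., b3.
Gaussian elimination on [M | z] yields c = (4, -2, -4).
Check: 4b1 - 2b2 - 4b3 = <4, -10, -14>.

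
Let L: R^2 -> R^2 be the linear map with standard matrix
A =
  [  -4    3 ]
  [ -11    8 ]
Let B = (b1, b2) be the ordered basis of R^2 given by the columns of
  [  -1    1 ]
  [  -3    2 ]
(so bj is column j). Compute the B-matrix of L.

Let P have columns b1, b2. Then [L]_B = P^(-1) A P.
Here det P = 1, so P^(-1) is integer; computing A P first and then P^(-1)(A P) gives [[3, -1], [-2, 1]].

[[3, -1], [-2, 1]]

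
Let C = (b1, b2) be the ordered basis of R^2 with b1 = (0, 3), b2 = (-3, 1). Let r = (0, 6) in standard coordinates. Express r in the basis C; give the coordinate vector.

(2, 0)

We seek scalars with c_1 b1 + c_2 b2 = r; equivalently solve M c = r where the columns of M are b1, b2.
System: 0c_1 - 3c_2 = 0, 3c_1 + c_2 = 6; solving gives c_1 = 2, c_2 = 0.
Check: 2b1 + 0·b2 = (0, 6).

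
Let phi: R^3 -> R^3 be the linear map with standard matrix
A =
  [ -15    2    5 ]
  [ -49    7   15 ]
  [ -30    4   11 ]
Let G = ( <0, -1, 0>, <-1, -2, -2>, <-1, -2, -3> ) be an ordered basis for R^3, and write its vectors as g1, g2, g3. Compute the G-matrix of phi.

[[3, -3, 2], [2, -3, 1], [0, 2, 3]]

With P the matrix whose columns are g1, ..., g3, [phi]_G = P^(-1) A P.
Column by column: phi(g1) = A g1 = <-2, -7, -4>; its G-coordinates <3, 2, 0> give column 1.
Continuing for each basis vector yields [phi]_G = [[3, -3, 2], [2, -3, 1], [0, 2, 3]].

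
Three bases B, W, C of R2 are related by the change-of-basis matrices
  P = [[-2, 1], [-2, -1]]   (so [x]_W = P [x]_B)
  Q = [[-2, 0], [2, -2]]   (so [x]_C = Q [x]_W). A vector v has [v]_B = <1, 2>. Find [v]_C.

<0, 8>

Composing the changes, [v]_C = Q P [v]_B.
Q P = [[4, -2], [0, 4]]; applying this to <1, 2> gives <0, 8>.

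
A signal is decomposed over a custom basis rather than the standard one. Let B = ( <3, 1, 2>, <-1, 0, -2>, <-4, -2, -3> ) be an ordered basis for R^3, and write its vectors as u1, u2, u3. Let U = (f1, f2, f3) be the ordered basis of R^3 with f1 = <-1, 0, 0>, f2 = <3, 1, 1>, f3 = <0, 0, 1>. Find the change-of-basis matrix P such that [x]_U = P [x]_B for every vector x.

[[0, 1, -2], [1, 0, -2], [1, -2, -1]]

Take x = uj: its B-coordinates are the j-th standard unit vector, so P e_j — column j of P — equals [uj]_U.
u1 = 0·f1 + f2 + f3, giving column 1 = <0, 1, 1>; repeating for each j gives P = [[0, 1, -2], [1, 0, -2], [1, -2, -1]].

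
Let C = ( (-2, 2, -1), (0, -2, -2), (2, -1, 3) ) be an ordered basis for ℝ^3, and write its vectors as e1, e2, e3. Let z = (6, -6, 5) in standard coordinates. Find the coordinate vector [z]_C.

(-1, 1, 2)

Write z = c_1 e1 + ... + c_3 e3 and solve for the c_i.
Solving this 3x3 system gives c = (-1, 1, 2).
Check: -e1 + e2 + 2e3 = (6, -6, 5).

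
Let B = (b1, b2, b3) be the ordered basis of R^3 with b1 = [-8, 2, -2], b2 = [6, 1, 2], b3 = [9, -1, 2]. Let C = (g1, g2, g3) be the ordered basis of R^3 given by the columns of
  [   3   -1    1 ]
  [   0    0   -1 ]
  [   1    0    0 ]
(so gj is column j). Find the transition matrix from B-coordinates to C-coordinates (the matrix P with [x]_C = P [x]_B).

[[-2, 2, 2], [0, -1, -2], [-2, -1, 1]]

Column j of P is [bj]_C, since P maps B-coordinates to C-coordinates.
Expressing b1 in C: b1 = -2g1 + 0·g2 - 2g3, so column 1 of P is [-2, 0, -2].
Doing the same for each bj gives P = [[-2, 2, 2], [0, -1, -2], [-2, -1, 1]].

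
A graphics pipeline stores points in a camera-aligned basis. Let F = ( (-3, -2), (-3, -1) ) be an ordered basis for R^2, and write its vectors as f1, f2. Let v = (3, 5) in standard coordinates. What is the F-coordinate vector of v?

(-4, 3)

Write v = c_1 f1 + c_2 f2 and solve for the c_i.
System: -3c_1 - 3c_2 = 3, -2c_1 - c_2 = 5; solving gives c_1 = -4, c_2 = 3.
Check: -4f1 + 3f2 = (3, 5).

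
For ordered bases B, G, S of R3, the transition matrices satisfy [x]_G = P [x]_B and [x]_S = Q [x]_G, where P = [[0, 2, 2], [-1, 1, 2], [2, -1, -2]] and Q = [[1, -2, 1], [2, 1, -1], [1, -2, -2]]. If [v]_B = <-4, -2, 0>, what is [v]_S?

Apply P to get G-coordinates <-4, 2, -6>, then Q to get S-coordinates.
The result is [v]_S = <-14, 0, 4>.

<-14, 0, 4>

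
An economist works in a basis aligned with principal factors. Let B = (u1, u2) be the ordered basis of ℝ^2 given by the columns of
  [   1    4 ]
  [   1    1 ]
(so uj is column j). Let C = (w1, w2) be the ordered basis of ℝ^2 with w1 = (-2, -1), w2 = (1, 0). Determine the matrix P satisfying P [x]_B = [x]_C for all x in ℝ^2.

[[-1, -1], [-1, 2]]

Take x = uj: its B-coordinates are the j-th standard unit vector, so P e_j — column j of P — equals [uj]_C.
u1 = -w1 - w2, giving column 1 = (-1, -1); repeating for each j gives P = [[-1, -1], [-1, 2]].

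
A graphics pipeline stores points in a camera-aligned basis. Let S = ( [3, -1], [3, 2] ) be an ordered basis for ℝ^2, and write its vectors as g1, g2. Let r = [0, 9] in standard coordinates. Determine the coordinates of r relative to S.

[-3, 3]

Write r = c_1 g1 + c_2 g2 and solve for the c_i.
System: 3c_1 + 3c_2 = 0, -c_1 + 2c_2 = 9; solving gives c_1 = -3, c_2 = 3.
Check: -3g1 + 3g2 = [0, 9].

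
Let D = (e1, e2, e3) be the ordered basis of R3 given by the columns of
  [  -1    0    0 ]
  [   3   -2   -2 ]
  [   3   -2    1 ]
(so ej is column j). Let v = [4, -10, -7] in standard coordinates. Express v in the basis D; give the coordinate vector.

Write v = c_1 e1 + ... + c_3 e3 and solve for the c_i.
Row-reducing the augmented matrix [M | v] gives c = (-4, -2, 1).
Check: -4e1 - 2e2 + e3 = [4, -10, -7].

[-4, -2, 1]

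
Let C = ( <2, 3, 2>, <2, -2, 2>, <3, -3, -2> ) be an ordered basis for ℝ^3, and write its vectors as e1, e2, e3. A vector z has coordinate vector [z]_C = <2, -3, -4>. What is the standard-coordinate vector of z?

<-14, 24, 6>

The coordinates say z = 2e1 - 3e2 - 4e3; adding the scaled basis vectors gives <-14, 24, 6>.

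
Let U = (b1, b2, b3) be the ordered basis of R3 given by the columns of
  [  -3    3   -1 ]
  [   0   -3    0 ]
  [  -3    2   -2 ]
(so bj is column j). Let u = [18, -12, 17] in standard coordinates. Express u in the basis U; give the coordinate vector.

We seek scalars with c_1 b1 + ... + c_3 b3 = u; equivalently solve M c = u where the columns of M are b1, ..., b3.
Solving this 3x3 system gives c = (-1, 4, -3).
Check: -b1 + 4b2 - 3b3 = [18, -12, 17].

[-1, 4, -3]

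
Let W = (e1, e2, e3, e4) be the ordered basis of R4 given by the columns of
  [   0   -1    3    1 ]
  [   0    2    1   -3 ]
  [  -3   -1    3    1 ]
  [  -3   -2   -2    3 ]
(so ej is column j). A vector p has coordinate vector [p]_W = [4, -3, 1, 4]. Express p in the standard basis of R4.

p = M [p]_W, where M has columns e1, ..., e4.
Carrying out the matrix-vector product, p = [10, -17, -2, 4].

[10, -17, -2, 4]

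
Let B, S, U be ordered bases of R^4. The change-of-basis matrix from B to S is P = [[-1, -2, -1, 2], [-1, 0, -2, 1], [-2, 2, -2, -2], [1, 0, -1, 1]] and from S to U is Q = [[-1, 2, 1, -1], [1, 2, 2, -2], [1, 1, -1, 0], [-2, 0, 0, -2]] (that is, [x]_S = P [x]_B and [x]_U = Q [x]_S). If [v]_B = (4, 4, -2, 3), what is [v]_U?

(-1, -20, 1, -10)

Composing the changes, [v]_U = Q P [v]_B.
Q P = [[-4, 4, -4, -3], [-9, 2, -7, -2], [0, -4, -1, 5], [0, 4, 4, -6]]; applying this to (4, 4, -2, 3) gives (-1, -20, 1, -10).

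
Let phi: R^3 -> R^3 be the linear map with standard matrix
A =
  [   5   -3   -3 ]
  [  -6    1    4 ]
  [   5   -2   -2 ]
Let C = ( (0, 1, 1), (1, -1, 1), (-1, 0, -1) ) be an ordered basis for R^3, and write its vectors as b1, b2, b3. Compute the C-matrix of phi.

[[2, 0, -1], [-3, 3, -3], [3, -2, -1]]

With P the matrix whose columns are b1, ..., b3, [phi]_C = P^(-1) A P.
Column by column: phi(b1) = A b1 = (-6, 5, -4); its C-coordinates (2, -3, 3) give column 1.
Continuing for each basis vector yields [phi]_C = [[2, 0, -1], [-3, 3, -3], [3, -2, -1]].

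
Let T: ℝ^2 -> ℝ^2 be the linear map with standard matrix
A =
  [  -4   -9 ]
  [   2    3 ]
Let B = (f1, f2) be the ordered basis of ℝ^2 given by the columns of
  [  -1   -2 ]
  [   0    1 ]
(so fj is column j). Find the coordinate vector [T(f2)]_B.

(3, -1)

Compute T(f2) = A f2 = (-1, -1) in standard coordinates.
Then write this in B-coordinates: solve for y in y_1 f1 + y_2 f2 = (-1, -1).
This gives y = (3, -1), which is column 2 of [T]_B.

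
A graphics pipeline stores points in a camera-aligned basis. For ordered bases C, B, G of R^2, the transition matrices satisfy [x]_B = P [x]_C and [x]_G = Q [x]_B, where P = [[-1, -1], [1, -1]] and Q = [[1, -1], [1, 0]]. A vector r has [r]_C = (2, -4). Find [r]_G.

(-4, 2)

Apply P to get B-coordinates (2, 6), then Q to get G-coordinates.
The result is [r]_G = (-4, 2).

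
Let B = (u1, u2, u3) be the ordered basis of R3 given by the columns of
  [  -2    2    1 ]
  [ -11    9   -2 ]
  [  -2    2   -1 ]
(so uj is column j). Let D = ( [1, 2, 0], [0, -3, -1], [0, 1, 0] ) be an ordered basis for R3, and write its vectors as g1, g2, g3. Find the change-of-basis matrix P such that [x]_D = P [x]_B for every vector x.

Take x = uj: its B-coordinates are the j-th standard unit vector, so P e_j — column j of P — equals [uj]_D.
u1 = -2g1 + 2g2 - g3, giving column 1 = [-2, 2, -1]; repeating for each j gives P = [[-2, 2, 1], [2, -2, 1], [-1, -1, -1]].

[[-2, 2, 1], [2, -2, 1], [-1, -1, -1]]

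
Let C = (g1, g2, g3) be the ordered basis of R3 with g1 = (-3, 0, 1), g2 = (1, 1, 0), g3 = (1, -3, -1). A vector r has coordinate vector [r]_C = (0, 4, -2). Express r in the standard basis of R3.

(2, 10, 2)

By definition r = 0·g1 + 4g2 - 2g3.
Summing componentwise gives (2, 10, 2).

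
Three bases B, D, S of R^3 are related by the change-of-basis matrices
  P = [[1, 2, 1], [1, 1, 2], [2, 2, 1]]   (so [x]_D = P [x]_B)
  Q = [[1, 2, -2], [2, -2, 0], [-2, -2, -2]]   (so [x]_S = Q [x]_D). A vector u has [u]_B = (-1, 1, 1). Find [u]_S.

(4, 0, -10)

Apply P to get D-coordinates (2, 2, 1), then Q to get S-coordinates.
The result is [u]_S = (4, 0, -10).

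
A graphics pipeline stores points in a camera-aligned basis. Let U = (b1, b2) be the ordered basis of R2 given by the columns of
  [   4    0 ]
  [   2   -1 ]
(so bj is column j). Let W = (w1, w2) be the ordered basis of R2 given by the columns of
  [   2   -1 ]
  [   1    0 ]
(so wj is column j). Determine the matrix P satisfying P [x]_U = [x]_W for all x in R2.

Let M have columns bj and N have columns wj. Then for every x, N [x]_W = x = M [x]_U, so P = N^(-1) M.
Since det N = 1, N^(-1) has integer entries; multiplying gives P = [[2, -1], [0, -2]].

[[2, -1], [0, -2]]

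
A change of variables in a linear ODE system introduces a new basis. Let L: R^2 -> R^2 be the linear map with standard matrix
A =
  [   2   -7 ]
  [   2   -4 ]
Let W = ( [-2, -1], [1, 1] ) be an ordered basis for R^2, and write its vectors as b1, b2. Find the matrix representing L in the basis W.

[[-3, 3], [-3, 1]]

The j-th column of [L]_W is [L(bj)]_W.
L(b1) = A b1 = [3, 0] = -3b1 - 3b2, so column 1 is [-3, -3].
Repeating for b2 and assembling the columns gives [[-3, 3], [-3, 1]].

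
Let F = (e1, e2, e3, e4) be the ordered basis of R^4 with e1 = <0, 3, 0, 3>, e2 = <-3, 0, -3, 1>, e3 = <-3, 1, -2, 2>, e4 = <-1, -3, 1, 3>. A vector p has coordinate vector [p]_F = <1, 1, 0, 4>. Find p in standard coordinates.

<-7, -9, 1, 16>

p = M [p]_F, where M has columns e1, ..., e4.
Carrying out the matrix-vector product, p = <-7, -9, 1, 16>.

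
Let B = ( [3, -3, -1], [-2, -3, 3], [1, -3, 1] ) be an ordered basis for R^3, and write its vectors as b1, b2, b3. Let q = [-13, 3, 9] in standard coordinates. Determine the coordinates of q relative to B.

[q]_B is the unique c with M c = q, where M has columns b1, ..., b3.
Solving this 3x3 system gives c = (-3, 2, 0).
Check: -3b1 + 2b2 + 0·b3 = [-13, 3, 9].

[-3, 2, 0]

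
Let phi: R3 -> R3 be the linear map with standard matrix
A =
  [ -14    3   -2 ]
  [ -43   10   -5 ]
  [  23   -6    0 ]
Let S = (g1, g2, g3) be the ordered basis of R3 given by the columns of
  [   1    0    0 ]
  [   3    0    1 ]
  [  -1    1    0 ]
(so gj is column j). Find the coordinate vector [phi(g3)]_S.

<3, -3, 1>

Column 3 of [phi]_S is the S-coordinate vector of phi(g3).
In standard coordinates phi(g3) = A g3 = <3, 10, -6>.
Converting to S: <3, 10, -6> = 3g1 - 3g2 + g3, so the coordinate vector is <3, -3, 1>.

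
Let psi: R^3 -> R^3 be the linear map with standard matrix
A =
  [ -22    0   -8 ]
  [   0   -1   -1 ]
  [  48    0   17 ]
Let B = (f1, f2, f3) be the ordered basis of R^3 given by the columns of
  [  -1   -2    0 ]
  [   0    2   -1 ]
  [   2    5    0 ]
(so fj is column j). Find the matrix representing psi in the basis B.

[[-2, 2, 0], [-2, -3, 0], [-2, 1, -1]]

With P the matrix whose columns are f1, ..., f3, [psi]_B = P^(-1) A P.
Column by column: psi(f1) = A f1 = <6, -2, -14>; its B-coordinates <-2, -2, -2> give column 1.
Continuing for each basis vector yields [psi]_B = [[-2, 2, 0], [-2, -3, 0], [-2, 1, -1]].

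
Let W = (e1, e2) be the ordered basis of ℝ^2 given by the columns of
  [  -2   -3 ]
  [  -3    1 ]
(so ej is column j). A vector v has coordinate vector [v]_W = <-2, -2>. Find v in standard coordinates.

<10, 4>

v = M [v]_W, where M has columns e1, e2.
Carrying out the matrix-vector product, v = <10, 4>.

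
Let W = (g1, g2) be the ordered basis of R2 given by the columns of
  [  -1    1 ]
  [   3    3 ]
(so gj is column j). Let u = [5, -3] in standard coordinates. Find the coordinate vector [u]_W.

[-3, 2]

We seek scalars with c_1 g1 + c_2 g2 = u; equivalently solve M c = u where the columns of M are g1, g2.
System: -c_1 + c_2 = 5, 3c_1 + 3c_2 = -3; solving gives c_1 = -3, c_2 = 2.
Check: -3g1 + 2g2 = [5, -3].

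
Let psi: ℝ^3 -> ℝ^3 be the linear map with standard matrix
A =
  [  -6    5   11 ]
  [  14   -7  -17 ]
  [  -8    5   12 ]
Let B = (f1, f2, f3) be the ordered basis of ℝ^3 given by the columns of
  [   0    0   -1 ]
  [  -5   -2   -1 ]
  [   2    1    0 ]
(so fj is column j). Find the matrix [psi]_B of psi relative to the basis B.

[[-2, 0, 2], [3, 2, -1], [3, -1, -1]]

With P the matrix whose columns are f1, ..., f3, [psi]_B = P^(-1) A P.
Column by column: psi(f1) = A f1 = (-3, 1, -1); its B-coordinates (-2, 3, 3) give column 1.
Continuing for each basis vector yields [psi]_B = [[-2, 0, 2], [3, 2, -1], [3, -1, -1]].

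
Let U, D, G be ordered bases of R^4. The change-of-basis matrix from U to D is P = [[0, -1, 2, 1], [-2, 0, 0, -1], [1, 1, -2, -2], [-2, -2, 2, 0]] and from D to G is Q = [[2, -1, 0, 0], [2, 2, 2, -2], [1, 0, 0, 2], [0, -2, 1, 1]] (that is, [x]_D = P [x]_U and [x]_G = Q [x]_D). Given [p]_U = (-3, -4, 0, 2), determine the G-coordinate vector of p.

Composing the changes, [p]_G = Q P [p]_U.
Q P = [[2, -2, 4, 3], [2, 4, -4, -4], [-4, -5, 6, 1], [3, -1, 0, 0]]; applying this to (-3, -4, 0, 2) gives (8, -30, 34, -5).

(8, -30, 34, -5)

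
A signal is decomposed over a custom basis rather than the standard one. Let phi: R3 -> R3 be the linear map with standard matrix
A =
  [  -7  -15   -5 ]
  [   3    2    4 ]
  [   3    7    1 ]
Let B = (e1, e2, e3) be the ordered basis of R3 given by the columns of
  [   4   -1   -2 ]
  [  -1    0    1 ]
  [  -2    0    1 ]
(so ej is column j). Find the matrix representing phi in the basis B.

[[-1, 0, -2], [-3, -1, 2], [1, -3, -2]]

With P the matrix whose columns are e1, ..., e3, [phi]_B = P^(-1) A P.
Column by column: phi(e1) = A e1 = <-3, 2, 3>; its B-coordinates <-1, -3, 1> give column 1.
Continuing for each basis vector yields [phi]_B = [[-1, 0, -2], [-3, -1, 2], [1, -3, -2]].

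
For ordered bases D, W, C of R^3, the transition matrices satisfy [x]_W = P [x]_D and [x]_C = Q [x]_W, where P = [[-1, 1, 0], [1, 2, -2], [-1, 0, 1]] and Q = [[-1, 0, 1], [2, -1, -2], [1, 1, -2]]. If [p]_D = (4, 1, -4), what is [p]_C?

Composing the changes, [p]_C = Q P [p]_D.
Q P = [[0, -1, 1], [-1, 0, 0], [2, 3, -4]]; applying this to (4, 1, -4) gives (-5, -4, 27).

(-5, -4, 27)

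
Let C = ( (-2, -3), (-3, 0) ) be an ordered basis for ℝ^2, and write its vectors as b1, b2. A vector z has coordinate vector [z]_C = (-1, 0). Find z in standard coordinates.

(2, 3)

z = M [z]_C, where M has columns b1, b2.
Carrying out the matrix-vector product, z = (2, 3).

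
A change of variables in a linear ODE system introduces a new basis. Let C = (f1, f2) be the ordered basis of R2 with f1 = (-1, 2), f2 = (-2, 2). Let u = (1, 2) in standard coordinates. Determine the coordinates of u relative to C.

(3, -2)

[u]_C is the unique c with M c = u, where M has columns f1, f2.
System: -c_1 - 2c_2 = 1, 2c_1 + 2c_2 = 2; solving gives c_1 = 3, c_2 = -2.
Check: 3f1 - 2f2 = (1, 2).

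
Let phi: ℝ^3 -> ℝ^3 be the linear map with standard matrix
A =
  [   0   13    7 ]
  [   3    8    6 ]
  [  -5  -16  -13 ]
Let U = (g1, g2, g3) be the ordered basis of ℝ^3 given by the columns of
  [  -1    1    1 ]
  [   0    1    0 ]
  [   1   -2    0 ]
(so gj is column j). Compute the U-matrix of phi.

[[-2, 3, 1], [3, -1, 3], [2, 3, -2]]

The j-th column of [phi]_U is [phi(gj)]_U.
phi(g1) = A g1 = <7, 3, -8> = -2g1 + 3g2 + 2g3, so column 1 is <-2, 3, 2>.
Repeating for g2, g3 and assembling the columns gives [[-2, 3, 1], [3, -1, 3], [2, 3, -2]].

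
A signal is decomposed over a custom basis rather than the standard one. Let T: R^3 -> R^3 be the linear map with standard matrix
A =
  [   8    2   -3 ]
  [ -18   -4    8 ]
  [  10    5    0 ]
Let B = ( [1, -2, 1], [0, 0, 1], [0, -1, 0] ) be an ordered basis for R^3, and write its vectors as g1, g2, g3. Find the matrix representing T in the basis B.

With P the matrix whose columns are g1, ..., g3, [T]_B = P^(-1) A P.
Column by column: T(g1) = A g1 = [1, -2, 0]; its B-coordinates [1, -1, 0] give column 1.
Continuing for each basis vector yields [T]_B = [[1, -3, -2], [-1, 3, -3], [0, -2, 0]].

[[1, -3, -2], [-1, 3, -3], [0, -2, 0]]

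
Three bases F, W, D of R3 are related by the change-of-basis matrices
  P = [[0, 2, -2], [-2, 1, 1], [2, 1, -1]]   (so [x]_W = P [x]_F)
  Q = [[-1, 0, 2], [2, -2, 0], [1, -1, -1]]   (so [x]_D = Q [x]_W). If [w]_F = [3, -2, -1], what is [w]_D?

First [w]_W = P [w]_F = [-2, -9, 5].
Then [w]_D = Q [w]_W = [12, 14, 2].

[12, 14, 2]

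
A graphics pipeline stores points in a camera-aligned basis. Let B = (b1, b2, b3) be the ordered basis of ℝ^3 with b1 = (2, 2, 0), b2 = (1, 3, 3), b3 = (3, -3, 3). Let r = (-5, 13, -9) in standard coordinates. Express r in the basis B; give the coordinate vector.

[r]_B is the unique c with M c = r, where M has columns b1, ..., b3.
Solving this 3x3 system gives c = (2, 0, -3).
Check: 2b1 + 0·b2 - 3b3 = (-5, 13, -9).

(2, 0, -3)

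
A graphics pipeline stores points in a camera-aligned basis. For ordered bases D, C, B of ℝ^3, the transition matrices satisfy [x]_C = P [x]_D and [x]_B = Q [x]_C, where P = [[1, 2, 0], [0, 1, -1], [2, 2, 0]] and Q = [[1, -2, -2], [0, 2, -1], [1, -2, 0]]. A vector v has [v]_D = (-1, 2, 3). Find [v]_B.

Composing the changes, [v]_B = Q P [v]_D.
Q P = [[-3, -4, 2], [-2, 0, -2], [1, 0, 2]]; applying this to (-1, 2, 3) gives (1, -4, 5).

(1, -4, 5)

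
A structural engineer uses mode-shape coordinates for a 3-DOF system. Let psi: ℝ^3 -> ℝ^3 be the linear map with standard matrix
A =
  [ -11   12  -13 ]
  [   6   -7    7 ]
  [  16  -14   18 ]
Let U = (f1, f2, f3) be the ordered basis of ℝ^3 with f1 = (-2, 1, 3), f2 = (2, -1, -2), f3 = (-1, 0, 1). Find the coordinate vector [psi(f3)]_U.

(0, -1, 0)

Compute psi(f3) = A f3 = (-2, 1, 2) in standard coordinates.
Then write this in U-coordinates: solve for y in y_1 f1 + ... + y_3 f3 = (-2, 1, 2).
This gives y = (0, -1, 0), which is column 3 of [psi]_U.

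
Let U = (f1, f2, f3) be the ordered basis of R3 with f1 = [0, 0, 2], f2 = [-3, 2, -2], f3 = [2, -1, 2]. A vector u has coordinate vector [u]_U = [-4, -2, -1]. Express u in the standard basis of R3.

[4, -3, -6]

By definition u = -4f1 - 2f2 - f3.
Summing componentwise gives [4, -3, -6].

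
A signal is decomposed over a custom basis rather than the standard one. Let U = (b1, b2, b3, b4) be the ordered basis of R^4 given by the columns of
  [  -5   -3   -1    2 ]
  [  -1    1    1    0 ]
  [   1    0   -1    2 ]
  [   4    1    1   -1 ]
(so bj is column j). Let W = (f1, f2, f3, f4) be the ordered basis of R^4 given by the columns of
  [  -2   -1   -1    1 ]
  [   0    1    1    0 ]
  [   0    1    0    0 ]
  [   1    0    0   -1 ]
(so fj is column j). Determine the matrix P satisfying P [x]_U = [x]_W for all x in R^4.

Let M have columns bj and N have columns fj. Then for every x, N [x]_W = x = M [x]_U, so P = N^(-1) M.
Since det N = -1, N^(-1) has integer entries; multiplying gives P = [[2, 1, -1, -1], [1, 0, -1, 2], [-2, 1, 2, -2], [-2, 0, -2, 0]].

[[2, 1, -1, -1], [1, 0, -1, 2], [-2, 1, 2, -2], [-2, 0, -2, 0]]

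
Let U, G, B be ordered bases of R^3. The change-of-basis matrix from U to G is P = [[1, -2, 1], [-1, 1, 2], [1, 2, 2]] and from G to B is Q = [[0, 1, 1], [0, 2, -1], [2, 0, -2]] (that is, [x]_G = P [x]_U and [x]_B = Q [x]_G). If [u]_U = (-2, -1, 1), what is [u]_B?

(1, 8, 6)

Composing the changes, [u]_B = Q P [u]_U.
Q P = [[0, 3, 4], [-3, 0, 2], [0, -8, -2]]; applying this to (-2, -1, 1) gives (1, 8, 6).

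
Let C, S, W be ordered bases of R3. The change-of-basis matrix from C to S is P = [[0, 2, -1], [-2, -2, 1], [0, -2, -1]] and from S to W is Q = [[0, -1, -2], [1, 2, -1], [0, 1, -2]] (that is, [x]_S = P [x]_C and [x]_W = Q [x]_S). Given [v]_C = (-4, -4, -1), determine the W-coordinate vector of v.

First [v]_S = P [v]_C = (-7, 15, 9).
Then [v]_W = Q [v]_S = (-33, 14, -3).

(-33, 14, -3)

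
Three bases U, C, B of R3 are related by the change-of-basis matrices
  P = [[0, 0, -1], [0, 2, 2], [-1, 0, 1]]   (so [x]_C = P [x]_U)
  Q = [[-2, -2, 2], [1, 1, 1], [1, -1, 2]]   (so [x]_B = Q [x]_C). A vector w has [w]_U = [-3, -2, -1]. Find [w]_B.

[14, -3, 11]

First [w]_C = P [w]_U = [1, -6, 2].
Then [w]_B = Q [w]_C = [14, -3, 11].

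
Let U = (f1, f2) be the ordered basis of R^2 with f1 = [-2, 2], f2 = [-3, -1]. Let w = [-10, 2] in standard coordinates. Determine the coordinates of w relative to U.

[w]_U is the unique c with M c = w, where M has columns f1, f2.
System: -2c_1 - 3c_2 = -10, 2c_1 - c_2 = 2; solving gives c_1 = 2, c_2 = 2.
Check: 2f1 + 2f2 = [-10, 2].

[2, 2]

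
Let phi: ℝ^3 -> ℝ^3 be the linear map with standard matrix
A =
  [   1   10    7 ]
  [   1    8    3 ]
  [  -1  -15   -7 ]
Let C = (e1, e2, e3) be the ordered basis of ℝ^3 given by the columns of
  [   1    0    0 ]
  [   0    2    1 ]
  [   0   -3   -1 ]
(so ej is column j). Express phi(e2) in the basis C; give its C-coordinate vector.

<-1, 2, 3>

Column 2 of [phi]_C is the C-coordinate vector of phi(e2).
In standard coordinates phi(e2) = A e2 = <-1, 7, -9>.
Converting to C: <-1, 7, -9> = -e1 + 2e2 + 3e3, so the coordinate vector is <-1, 2, 3>.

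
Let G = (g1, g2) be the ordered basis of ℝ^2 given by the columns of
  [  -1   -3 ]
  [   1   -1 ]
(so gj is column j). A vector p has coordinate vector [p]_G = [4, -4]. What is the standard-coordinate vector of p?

p = M [p]_G, where M has columns g1, g2.
Carrying out the matrix-vector product, p = [8, 8].

[8, 8]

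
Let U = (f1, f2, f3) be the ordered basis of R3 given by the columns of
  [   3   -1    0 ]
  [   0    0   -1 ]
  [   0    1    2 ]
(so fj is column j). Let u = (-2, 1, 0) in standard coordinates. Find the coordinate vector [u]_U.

(0, 2, -1)

We seek scalars with c_1 f1 + ... + c_3 f3 = u; equivalently solve M c = u where the columns of M are f1, ..., f3.
Gaussian elimination on [M | u] yields c = (0, 2, -1).
Check: 0·f1 + 2f2 - f3 = (-2, 1, 0).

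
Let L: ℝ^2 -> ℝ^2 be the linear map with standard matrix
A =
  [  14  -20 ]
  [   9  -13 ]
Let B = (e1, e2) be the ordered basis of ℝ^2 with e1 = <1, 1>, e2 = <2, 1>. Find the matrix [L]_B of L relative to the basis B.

[[-2, 2], [-2, 3]]

Let P have columns e1, e2. Then [L]_B = P^(-1) A P.
Here det P = -1, so P^(-1) is integer; computing A P first and then P^(-1)(A P) gives [[-2, 2], [-2, 3]].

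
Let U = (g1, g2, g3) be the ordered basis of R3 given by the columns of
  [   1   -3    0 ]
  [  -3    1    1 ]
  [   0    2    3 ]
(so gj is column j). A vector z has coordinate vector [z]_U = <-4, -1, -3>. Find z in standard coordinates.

The coordinates say z = -4g1 - g2 - 3g3; adding the scaled basis vectors gives <-1, 8, -11>.

<-1, 8, -11>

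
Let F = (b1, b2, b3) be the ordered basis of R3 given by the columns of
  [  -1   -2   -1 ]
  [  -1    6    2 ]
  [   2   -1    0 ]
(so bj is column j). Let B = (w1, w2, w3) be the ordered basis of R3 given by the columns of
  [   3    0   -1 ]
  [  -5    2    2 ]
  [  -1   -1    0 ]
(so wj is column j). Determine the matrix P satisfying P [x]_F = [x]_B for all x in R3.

Column j of P is [bj]_B, since P maps F-coordinates to B-coordinates.
Expressing b1 in B: b1 = -w1 - w2 - 2w3, so column 1 of P is [-1, -1, -2].
Doing the same for each bj gives P = [[-1, 0, 0], [-1, 1, 0], [-2, 2, 1]].

[[-1, 0, 0], [-1, 1, 0], [-2, 2, 1]]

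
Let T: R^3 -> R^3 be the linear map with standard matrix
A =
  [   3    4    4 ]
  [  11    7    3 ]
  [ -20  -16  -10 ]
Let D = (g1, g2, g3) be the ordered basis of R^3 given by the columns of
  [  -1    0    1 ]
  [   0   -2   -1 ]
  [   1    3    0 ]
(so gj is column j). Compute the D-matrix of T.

[[1, -1, -1], [3, 1, -1], [2, 3, -2]]

The j-th column of [T]_D is [T(gj)]_D.
T(g1) = A g1 = (1, -8, 10) = g1 + 3g2 + 2g3, so column 1 is (1, 3, 2).
Repeating for g2, g3 and assembling the columns gives [[1, -1, -1], [3, 1, -1], [2, 3, -2]].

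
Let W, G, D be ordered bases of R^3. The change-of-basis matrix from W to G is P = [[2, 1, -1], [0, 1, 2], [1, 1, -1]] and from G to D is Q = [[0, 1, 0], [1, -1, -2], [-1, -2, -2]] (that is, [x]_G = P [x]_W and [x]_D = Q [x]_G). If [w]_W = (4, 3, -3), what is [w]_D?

Composing the changes, [w]_D = Q P [w]_W.
Q P = [[0, 1, 2], [0, -2, -1], [-4, -5, -1]]; applying this to (4, 3, -3) gives (-3, -3, -28).

(-3, -3, -28)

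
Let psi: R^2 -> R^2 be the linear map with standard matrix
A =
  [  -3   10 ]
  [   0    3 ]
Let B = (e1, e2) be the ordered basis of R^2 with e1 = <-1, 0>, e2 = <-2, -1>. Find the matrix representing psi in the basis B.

Let P have columns e1, e2. Then [psi]_B = P^(-1) A P.
Here det P = 1, so P^(-1) is integer; computing A P first and then P^(-1)(A P) gives [[-3, -2], [0, 3]].

[[-3, -2], [0, 3]]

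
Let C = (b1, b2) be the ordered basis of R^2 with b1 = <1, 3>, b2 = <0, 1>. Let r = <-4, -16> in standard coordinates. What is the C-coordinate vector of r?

[r]_C is the unique c with M c = r, where M has columns b1, b2.
System: c_1 + 0c_2 = -4, 3c_1 + c_2 = -16; solving gives c_1 = -4, c_2 = -4.
Check: -4b1 - 4b2 = <-4, -16>.

<-4, -4>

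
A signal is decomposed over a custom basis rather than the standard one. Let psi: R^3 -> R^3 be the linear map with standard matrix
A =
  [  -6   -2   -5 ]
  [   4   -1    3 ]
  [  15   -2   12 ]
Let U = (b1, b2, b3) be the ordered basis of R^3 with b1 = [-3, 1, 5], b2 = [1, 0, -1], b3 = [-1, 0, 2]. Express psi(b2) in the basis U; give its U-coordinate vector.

Column 2 of [psi]_U is the U-coordinate vector of psi(b2).
In standard coordinates psi(b2) = A b2 = [-1, 1, 3].
Converting to U: [-1, 1, 3] = b1 + 2b2 + 0·b3, so the coordinate vector is [1, 2, 0].

[1, 2, 0]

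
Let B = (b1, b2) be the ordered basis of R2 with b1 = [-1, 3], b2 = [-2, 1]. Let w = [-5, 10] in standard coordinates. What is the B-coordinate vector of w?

[3, 1]

Write w = c_1 b1 + c_2 b2 and solve for the c_i.
System: -c_1 - 2c_2 = -5, 3c_1 + c_2 = 10; solving gives c_1 = 3, c_2 = 1.
Check: 3b1 + b2 = [-5, 10].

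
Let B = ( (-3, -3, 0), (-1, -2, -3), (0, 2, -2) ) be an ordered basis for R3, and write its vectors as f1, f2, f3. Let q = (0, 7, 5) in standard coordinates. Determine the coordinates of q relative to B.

[q]_B is the unique c with M c = q, where M has columns f1, ..., f3.
Solving this 3x3 system gives c = (1, -3, 2).
Check: f1 - 3f2 + 2f3 = (0, 7, 5).

(1, -3, 2)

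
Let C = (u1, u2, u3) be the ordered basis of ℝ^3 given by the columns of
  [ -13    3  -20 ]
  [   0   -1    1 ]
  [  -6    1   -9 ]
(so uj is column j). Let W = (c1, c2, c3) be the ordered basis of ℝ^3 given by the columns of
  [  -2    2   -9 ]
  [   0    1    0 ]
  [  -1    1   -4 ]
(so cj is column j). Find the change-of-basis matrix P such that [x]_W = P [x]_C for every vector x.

Take x = uj: its C-coordinates are the j-th standard unit vector, so P e_j — column j of P — equals [uj]_W.
u1 = 2c1 + 0·c2 + c3, giving column 1 = [2, 0, 1]; repeating for each j gives P = [[2, 2, 2], [0, -1, 1], [1, -1, 2]].

[[2, 2, 2], [0, -1, 1], [1, -1, 2]]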